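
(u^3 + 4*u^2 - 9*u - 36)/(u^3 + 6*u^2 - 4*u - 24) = (u^3 + 4*u^2 - 9*u - 36)/(u^3 + 6*u^2 - 4*u - 24)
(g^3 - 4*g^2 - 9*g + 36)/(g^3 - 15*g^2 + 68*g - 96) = (g + 3)/(g - 8)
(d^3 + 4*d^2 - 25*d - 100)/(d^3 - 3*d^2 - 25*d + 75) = (d + 4)/(d - 3)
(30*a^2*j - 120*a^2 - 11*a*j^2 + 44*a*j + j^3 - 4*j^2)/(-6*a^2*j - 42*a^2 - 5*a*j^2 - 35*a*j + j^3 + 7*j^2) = (-5*a*j + 20*a + j^2 - 4*j)/(a*j + 7*a + j^2 + 7*j)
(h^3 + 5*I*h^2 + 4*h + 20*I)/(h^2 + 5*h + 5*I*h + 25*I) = (h^2 + 4)/(h + 5)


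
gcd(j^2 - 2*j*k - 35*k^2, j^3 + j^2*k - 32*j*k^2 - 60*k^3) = j + 5*k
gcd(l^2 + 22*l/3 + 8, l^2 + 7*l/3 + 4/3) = l + 4/3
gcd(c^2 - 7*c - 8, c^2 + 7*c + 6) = c + 1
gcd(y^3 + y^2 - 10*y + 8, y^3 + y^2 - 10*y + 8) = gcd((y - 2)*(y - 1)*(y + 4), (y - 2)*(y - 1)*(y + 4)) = y^3 + y^2 - 10*y + 8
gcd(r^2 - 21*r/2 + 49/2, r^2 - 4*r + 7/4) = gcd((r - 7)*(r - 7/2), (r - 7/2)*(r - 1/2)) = r - 7/2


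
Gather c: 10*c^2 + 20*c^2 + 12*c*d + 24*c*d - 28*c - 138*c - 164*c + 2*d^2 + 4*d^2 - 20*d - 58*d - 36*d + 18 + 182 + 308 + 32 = 30*c^2 + c*(36*d - 330) + 6*d^2 - 114*d + 540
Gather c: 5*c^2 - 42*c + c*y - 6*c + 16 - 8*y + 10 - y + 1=5*c^2 + c*(y - 48) - 9*y + 27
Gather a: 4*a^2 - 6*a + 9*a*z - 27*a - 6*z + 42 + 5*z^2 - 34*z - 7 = 4*a^2 + a*(9*z - 33) + 5*z^2 - 40*z + 35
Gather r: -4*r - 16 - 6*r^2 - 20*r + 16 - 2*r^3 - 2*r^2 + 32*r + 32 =-2*r^3 - 8*r^2 + 8*r + 32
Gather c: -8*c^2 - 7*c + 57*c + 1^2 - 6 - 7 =-8*c^2 + 50*c - 12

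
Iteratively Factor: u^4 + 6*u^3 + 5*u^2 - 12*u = (u)*(u^3 + 6*u^2 + 5*u - 12) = u*(u + 4)*(u^2 + 2*u - 3) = u*(u + 3)*(u + 4)*(u - 1)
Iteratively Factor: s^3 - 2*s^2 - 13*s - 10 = (s - 5)*(s^2 + 3*s + 2) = (s - 5)*(s + 2)*(s + 1)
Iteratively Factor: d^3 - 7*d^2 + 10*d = (d - 2)*(d^2 - 5*d) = (d - 5)*(d - 2)*(d)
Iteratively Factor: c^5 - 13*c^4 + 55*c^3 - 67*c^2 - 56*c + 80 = (c - 5)*(c^4 - 8*c^3 + 15*c^2 + 8*c - 16) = (c - 5)*(c - 4)*(c^3 - 4*c^2 - c + 4) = (c - 5)*(c - 4)*(c - 1)*(c^2 - 3*c - 4) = (c - 5)*(c - 4)*(c - 1)*(c + 1)*(c - 4)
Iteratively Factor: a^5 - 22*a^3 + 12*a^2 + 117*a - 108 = (a + 3)*(a^4 - 3*a^3 - 13*a^2 + 51*a - 36) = (a - 1)*(a + 3)*(a^3 - 2*a^2 - 15*a + 36) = (a - 3)*(a - 1)*(a + 3)*(a^2 + a - 12) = (a - 3)*(a - 1)*(a + 3)*(a + 4)*(a - 3)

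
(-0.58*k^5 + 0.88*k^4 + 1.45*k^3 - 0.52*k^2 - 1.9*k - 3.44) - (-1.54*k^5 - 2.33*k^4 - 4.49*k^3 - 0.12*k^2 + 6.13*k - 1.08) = 0.96*k^5 + 3.21*k^4 + 5.94*k^3 - 0.4*k^2 - 8.03*k - 2.36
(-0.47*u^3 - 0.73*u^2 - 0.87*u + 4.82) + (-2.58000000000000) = -0.47*u^3 - 0.73*u^2 - 0.87*u + 2.24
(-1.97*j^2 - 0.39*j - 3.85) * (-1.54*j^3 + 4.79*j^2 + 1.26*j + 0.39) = 3.0338*j^5 - 8.8357*j^4 + 1.5787*j^3 - 19.7012*j^2 - 5.0031*j - 1.5015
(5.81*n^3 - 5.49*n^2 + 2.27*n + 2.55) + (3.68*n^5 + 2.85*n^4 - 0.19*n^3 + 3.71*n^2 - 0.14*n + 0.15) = 3.68*n^5 + 2.85*n^4 + 5.62*n^3 - 1.78*n^2 + 2.13*n + 2.7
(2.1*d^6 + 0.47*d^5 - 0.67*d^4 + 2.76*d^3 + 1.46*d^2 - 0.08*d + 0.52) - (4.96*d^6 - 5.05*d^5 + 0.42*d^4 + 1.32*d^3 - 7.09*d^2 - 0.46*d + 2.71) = -2.86*d^6 + 5.52*d^5 - 1.09*d^4 + 1.44*d^3 + 8.55*d^2 + 0.38*d - 2.19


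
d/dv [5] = 0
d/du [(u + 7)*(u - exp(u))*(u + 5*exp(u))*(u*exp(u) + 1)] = (1 - exp(u))*(u + 7)*(u + 5*exp(u))*(u*exp(u) + 1) + (u + 1)*(u + 7)*(u - exp(u))*(u + 5*exp(u))*exp(u) + (u + 7)*(u - exp(u))*(u*exp(u) + 1)*(5*exp(u) + 1) + (u - exp(u))*(u + 5*exp(u))*(u*exp(u) + 1)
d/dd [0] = 0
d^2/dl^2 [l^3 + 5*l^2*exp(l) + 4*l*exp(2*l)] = 5*l^2*exp(l) + 16*l*exp(2*l) + 20*l*exp(l) + 6*l + 16*exp(2*l) + 10*exp(l)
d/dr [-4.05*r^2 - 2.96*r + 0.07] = -8.1*r - 2.96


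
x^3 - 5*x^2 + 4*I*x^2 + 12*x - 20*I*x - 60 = (x - 5)*(x - 2*I)*(x + 6*I)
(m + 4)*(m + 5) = m^2 + 9*m + 20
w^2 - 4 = (w - 2)*(w + 2)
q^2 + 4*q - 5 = (q - 1)*(q + 5)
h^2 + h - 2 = (h - 1)*(h + 2)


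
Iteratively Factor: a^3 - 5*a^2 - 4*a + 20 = (a - 5)*(a^2 - 4) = (a - 5)*(a - 2)*(a + 2)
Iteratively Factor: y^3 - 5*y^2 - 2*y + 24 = (y + 2)*(y^2 - 7*y + 12) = (y - 3)*(y + 2)*(y - 4)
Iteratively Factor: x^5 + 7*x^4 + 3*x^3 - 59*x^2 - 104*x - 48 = (x - 3)*(x^4 + 10*x^3 + 33*x^2 + 40*x + 16) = (x - 3)*(x + 1)*(x^3 + 9*x^2 + 24*x + 16) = (x - 3)*(x + 1)*(x + 4)*(x^2 + 5*x + 4) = (x - 3)*(x + 1)^2*(x + 4)*(x + 4)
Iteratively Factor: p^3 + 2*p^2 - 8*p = (p - 2)*(p^2 + 4*p) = p*(p - 2)*(p + 4)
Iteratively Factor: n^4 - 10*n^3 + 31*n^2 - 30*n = (n - 2)*(n^3 - 8*n^2 + 15*n) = n*(n - 2)*(n^2 - 8*n + 15) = n*(n - 5)*(n - 2)*(n - 3)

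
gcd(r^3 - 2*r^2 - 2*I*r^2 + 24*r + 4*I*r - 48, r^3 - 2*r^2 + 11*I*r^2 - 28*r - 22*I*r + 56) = r^2 + r*(-2 + 4*I) - 8*I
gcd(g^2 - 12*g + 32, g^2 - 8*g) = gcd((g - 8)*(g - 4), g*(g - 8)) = g - 8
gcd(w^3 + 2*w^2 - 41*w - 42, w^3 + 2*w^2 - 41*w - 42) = w^3 + 2*w^2 - 41*w - 42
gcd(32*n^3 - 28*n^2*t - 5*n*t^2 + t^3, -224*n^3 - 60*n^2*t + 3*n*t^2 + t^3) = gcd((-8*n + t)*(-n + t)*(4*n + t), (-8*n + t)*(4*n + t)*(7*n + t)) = -32*n^2 - 4*n*t + t^2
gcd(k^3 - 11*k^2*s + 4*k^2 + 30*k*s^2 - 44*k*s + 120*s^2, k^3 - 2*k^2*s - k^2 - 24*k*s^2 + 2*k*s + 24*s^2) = -k + 6*s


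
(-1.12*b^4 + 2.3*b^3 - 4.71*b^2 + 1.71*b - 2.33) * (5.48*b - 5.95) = -6.1376*b^5 + 19.268*b^4 - 39.4958*b^3 + 37.3953*b^2 - 22.9429*b + 13.8635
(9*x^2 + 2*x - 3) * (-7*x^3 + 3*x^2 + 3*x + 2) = -63*x^5 + 13*x^4 + 54*x^3 + 15*x^2 - 5*x - 6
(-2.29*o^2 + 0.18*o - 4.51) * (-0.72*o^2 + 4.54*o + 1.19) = 1.6488*o^4 - 10.5262*o^3 + 1.3393*o^2 - 20.2612*o - 5.3669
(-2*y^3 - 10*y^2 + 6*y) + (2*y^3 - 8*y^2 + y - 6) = -18*y^2 + 7*y - 6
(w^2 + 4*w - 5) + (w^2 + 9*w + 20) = 2*w^2 + 13*w + 15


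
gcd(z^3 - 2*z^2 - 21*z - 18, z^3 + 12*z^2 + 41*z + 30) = z + 1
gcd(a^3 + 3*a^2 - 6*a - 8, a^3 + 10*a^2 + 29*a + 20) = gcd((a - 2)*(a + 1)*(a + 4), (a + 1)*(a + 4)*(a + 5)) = a^2 + 5*a + 4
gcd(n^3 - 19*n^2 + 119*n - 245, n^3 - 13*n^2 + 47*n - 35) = n^2 - 12*n + 35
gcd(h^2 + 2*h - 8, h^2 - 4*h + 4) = h - 2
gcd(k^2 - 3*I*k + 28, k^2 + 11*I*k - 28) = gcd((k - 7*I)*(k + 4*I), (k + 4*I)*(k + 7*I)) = k + 4*I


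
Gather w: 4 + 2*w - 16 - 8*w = -6*w - 12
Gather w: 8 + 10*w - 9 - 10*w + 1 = 0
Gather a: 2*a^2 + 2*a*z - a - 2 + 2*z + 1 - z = 2*a^2 + a*(2*z - 1) + z - 1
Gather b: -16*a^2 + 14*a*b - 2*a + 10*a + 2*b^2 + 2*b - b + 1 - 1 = -16*a^2 + 8*a + 2*b^2 + b*(14*a + 1)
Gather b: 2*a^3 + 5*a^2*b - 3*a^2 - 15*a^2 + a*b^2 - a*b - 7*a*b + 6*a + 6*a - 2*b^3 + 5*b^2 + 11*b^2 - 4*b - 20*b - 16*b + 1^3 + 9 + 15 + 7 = 2*a^3 - 18*a^2 + 12*a - 2*b^3 + b^2*(a + 16) + b*(5*a^2 - 8*a - 40) + 32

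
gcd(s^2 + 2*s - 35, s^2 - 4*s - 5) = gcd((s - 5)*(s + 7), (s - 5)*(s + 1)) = s - 5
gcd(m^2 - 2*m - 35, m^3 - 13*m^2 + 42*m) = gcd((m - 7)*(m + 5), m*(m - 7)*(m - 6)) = m - 7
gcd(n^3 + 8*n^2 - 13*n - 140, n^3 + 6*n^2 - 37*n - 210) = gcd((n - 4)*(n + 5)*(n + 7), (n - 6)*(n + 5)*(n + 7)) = n^2 + 12*n + 35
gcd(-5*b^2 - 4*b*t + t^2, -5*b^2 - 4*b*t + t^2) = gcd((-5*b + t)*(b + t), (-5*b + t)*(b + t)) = -5*b^2 - 4*b*t + t^2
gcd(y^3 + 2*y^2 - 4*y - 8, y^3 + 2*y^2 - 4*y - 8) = y^3 + 2*y^2 - 4*y - 8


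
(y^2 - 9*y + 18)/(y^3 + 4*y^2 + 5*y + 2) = (y^2 - 9*y + 18)/(y^3 + 4*y^2 + 5*y + 2)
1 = 1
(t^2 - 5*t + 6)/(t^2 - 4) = (t - 3)/(t + 2)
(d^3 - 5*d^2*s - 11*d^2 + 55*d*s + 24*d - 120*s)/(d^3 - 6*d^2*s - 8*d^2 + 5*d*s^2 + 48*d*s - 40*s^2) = (3 - d)/(-d + s)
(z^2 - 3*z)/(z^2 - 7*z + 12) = z/(z - 4)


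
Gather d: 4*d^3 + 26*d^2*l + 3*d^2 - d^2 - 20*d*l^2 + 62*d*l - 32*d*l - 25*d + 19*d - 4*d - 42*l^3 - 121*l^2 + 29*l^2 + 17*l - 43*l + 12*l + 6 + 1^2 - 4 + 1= 4*d^3 + d^2*(26*l + 2) + d*(-20*l^2 + 30*l - 10) - 42*l^3 - 92*l^2 - 14*l + 4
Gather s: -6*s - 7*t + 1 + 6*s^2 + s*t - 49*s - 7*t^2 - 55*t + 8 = 6*s^2 + s*(t - 55) - 7*t^2 - 62*t + 9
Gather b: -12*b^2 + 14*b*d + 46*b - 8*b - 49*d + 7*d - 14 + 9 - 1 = -12*b^2 + b*(14*d + 38) - 42*d - 6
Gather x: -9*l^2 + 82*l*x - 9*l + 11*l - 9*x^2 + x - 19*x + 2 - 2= -9*l^2 + 2*l - 9*x^2 + x*(82*l - 18)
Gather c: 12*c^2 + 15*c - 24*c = 12*c^2 - 9*c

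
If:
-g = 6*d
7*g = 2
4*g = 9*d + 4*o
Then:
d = -1/21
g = 2/7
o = 11/28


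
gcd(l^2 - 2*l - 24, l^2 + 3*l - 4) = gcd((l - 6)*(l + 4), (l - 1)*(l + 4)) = l + 4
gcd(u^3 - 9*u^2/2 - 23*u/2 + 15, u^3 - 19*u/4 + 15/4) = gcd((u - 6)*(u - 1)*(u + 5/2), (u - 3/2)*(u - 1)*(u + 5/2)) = u^2 + 3*u/2 - 5/2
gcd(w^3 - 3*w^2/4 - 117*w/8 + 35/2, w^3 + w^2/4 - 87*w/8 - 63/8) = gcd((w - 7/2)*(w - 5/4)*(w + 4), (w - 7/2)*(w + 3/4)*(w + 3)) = w - 7/2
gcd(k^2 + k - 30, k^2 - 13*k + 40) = k - 5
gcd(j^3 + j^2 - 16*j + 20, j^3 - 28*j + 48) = j - 2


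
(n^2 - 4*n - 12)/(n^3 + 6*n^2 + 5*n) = (n^2 - 4*n - 12)/(n*(n^2 + 6*n + 5))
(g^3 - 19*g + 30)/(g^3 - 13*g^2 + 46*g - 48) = (g + 5)/(g - 8)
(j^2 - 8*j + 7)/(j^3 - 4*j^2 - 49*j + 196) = (j - 1)/(j^2 + 3*j - 28)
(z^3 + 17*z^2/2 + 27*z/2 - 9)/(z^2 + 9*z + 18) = z - 1/2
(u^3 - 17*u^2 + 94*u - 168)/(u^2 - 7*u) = u - 10 + 24/u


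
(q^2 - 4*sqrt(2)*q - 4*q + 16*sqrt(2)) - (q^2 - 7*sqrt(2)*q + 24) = -4*q + 3*sqrt(2)*q - 24 + 16*sqrt(2)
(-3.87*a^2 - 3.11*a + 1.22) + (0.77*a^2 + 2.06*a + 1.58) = -3.1*a^2 - 1.05*a + 2.8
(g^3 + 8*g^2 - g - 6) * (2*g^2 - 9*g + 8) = 2*g^5 + 7*g^4 - 66*g^3 + 61*g^2 + 46*g - 48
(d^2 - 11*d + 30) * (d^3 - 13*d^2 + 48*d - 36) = d^5 - 24*d^4 + 221*d^3 - 954*d^2 + 1836*d - 1080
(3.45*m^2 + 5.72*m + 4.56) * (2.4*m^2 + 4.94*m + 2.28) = 8.28*m^4 + 30.771*m^3 + 47.0668*m^2 + 35.568*m + 10.3968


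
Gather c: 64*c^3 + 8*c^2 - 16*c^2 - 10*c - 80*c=64*c^3 - 8*c^2 - 90*c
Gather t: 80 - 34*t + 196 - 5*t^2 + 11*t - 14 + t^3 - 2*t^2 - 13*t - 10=t^3 - 7*t^2 - 36*t + 252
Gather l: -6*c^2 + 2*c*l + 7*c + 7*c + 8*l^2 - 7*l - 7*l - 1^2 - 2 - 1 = -6*c^2 + 14*c + 8*l^2 + l*(2*c - 14) - 4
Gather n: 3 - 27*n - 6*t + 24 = -27*n - 6*t + 27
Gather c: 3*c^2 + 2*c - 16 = 3*c^2 + 2*c - 16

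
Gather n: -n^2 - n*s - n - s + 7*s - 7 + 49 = -n^2 + n*(-s - 1) + 6*s + 42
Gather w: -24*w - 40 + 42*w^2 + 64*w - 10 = 42*w^2 + 40*w - 50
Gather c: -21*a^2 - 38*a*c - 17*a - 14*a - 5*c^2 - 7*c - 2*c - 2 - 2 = -21*a^2 - 31*a - 5*c^2 + c*(-38*a - 9) - 4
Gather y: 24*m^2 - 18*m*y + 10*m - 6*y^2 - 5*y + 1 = 24*m^2 + 10*m - 6*y^2 + y*(-18*m - 5) + 1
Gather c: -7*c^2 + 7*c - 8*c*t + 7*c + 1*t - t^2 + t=-7*c^2 + c*(14 - 8*t) - t^2 + 2*t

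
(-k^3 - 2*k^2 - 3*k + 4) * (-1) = k^3 + 2*k^2 + 3*k - 4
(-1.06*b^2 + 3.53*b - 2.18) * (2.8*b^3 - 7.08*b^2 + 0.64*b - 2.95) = -2.968*b^5 + 17.3888*b^4 - 31.7748*b^3 + 20.8206*b^2 - 11.8087*b + 6.431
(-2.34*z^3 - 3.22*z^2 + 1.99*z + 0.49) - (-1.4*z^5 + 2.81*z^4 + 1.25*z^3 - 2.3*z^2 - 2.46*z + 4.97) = 1.4*z^5 - 2.81*z^4 - 3.59*z^3 - 0.92*z^2 + 4.45*z - 4.48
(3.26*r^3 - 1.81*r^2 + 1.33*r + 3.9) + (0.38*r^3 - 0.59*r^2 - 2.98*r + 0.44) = 3.64*r^3 - 2.4*r^2 - 1.65*r + 4.34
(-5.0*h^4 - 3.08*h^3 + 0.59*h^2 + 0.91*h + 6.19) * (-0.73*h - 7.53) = 3.65*h^5 + 39.8984*h^4 + 22.7617*h^3 - 5.107*h^2 - 11.371*h - 46.6107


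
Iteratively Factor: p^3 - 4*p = (p - 2)*(p^2 + 2*p) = p*(p - 2)*(p + 2)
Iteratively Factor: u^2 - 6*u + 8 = (u - 2)*(u - 4)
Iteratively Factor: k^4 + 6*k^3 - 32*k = (k - 2)*(k^3 + 8*k^2 + 16*k) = k*(k - 2)*(k^2 + 8*k + 16) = k*(k - 2)*(k + 4)*(k + 4)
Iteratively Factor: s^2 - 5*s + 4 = (s - 1)*(s - 4)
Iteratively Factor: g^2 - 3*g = (g)*(g - 3)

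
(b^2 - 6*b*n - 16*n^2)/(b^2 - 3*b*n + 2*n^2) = (b^2 - 6*b*n - 16*n^2)/(b^2 - 3*b*n + 2*n^2)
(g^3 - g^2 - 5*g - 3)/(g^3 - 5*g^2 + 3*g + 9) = (g + 1)/(g - 3)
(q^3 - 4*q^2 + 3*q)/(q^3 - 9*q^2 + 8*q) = (q - 3)/(q - 8)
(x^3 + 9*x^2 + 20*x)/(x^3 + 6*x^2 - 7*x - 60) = x/(x - 3)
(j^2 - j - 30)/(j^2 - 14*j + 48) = (j + 5)/(j - 8)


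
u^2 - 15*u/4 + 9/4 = (u - 3)*(u - 3/4)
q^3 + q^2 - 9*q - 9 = (q - 3)*(q + 1)*(q + 3)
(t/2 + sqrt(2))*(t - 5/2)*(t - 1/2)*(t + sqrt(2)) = t^4/2 - 3*t^3/2 + 3*sqrt(2)*t^3/2 - 9*sqrt(2)*t^2/2 + 21*t^2/8 - 6*t + 15*sqrt(2)*t/8 + 5/2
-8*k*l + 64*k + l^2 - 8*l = (-8*k + l)*(l - 8)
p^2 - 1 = (p - 1)*(p + 1)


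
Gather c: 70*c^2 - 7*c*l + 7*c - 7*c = 70*c^2 - 7*c*l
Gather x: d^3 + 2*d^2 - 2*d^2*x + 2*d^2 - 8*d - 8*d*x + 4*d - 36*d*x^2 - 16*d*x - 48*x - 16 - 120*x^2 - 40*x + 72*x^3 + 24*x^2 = d^3 + 4*d^2 - 4*d + 72*x^3 + x^2*(-36*d - 96) + x*(-2*d^2 - 24*d - 88) - 16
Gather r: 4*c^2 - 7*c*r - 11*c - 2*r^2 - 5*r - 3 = 4*c^2 - 11*c - 2*r^2 + r*(-7*c - 5) - 3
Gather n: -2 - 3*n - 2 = -3*n - 4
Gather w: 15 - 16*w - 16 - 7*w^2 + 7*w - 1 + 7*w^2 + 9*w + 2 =0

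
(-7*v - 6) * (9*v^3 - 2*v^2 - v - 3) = -63*v^4 - 40*v^3 + 19*v^2 + 27*v + 18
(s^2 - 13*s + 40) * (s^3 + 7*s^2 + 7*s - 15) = s^5 - 6*s^4 - 44*s^3 + 174*s^2 + 475*s - 600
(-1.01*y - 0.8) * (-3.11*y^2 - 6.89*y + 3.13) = 3.1411*y^3 + 9.4469*y^2 + 2.3507*y - 2.504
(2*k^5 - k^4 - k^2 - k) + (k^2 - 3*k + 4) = 2*k^5 - k^4 - 4*k + 4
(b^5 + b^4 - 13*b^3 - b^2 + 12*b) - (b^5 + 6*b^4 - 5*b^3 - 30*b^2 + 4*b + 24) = -5*b^4 - 8*b^3 + 29*b^2 + 8*b - 24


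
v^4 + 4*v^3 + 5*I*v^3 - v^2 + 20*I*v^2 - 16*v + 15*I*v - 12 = (v + 1)*(v + 3)*(v + I)*(v + 4*I)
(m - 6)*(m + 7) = m^2 + m - 42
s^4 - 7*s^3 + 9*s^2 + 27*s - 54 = (s - 3)^3*(s + 2)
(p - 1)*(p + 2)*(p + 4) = p^3 + 5*p^2 + 2*p - 8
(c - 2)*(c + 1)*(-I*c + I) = -I*c^3 + 2*I*c^2 + I*c - 2*I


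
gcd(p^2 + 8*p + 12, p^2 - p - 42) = p + 6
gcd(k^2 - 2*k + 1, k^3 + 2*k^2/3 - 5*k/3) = k - 1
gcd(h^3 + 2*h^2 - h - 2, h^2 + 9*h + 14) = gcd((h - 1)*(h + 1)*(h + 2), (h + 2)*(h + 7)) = h + 2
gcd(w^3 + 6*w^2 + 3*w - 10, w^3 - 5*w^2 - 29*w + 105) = w + 5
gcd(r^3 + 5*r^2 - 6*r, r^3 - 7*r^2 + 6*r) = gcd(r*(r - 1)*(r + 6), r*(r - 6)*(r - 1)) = r^2 - r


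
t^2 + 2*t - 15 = (t - 3)*(t + 5)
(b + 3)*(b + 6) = b^2 + 9*b + 18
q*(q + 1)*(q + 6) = q^3 + 7*q^2 + 6*q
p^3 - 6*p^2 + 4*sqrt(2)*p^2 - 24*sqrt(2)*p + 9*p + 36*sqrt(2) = (p - 3)^2*(p + 4*sqrt(2))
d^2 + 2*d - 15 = (d - 3)*(d + 5)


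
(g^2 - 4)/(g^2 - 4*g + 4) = (g + 2)/(g - 2)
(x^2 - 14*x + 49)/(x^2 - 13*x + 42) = (x - 7)/(x - 6)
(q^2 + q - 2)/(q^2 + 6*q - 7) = (q + 2)/(q + 7)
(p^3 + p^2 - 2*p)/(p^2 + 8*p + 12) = p*(p - 1)/(p + 6)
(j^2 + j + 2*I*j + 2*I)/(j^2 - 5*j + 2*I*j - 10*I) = (j + 1)/(j - 5)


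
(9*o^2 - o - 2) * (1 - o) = -9*o^3 + 10*o^2 + o - 2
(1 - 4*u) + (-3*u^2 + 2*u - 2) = -3*u^2 - 2*u - 1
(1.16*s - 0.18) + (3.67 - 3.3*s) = 3.49 - 2.14*s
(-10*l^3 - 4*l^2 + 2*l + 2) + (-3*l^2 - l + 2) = -10*l^3 - 7*l^2 + l + 4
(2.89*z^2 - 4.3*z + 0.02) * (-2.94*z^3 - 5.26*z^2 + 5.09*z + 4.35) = -8.4966*z^5 - 2.5594*z^4 + 37.2693*z^3 - 9.4207*z^2 - 18.6032*z + 0.087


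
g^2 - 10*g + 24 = (g - 6)*(g - 4)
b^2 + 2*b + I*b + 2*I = (b + 2)*(b + I)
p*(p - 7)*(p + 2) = p^3 - 5*p^2 - 14*p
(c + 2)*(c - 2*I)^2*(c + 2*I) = c^4 + 2*c^3 - 2*I*c^3 + 4*c^2 - 4*I*c^2 + 8*c - 8*I*c - 16*I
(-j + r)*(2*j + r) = -2*j^2 + j*r + r^2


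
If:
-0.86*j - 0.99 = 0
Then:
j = -1.15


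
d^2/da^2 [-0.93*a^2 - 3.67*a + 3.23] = -1.86000000000000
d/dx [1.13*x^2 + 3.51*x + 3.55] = 2.26*x + 3.51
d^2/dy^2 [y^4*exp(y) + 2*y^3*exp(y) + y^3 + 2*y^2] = y^4*exp(y) + 10*y^3*exp(y) + 24*y^2*exp(y) + 12*y*exp(y) + 6*y + 4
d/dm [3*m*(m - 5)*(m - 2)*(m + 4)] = 12*m^3 - 27*m^2 - 108*m + 120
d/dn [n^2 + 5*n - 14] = 2*n + 5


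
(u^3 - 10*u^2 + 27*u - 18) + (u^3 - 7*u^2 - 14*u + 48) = 2*u^3 - 17*u^2 + 13*u + 30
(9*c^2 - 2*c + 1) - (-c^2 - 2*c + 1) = 10*c^2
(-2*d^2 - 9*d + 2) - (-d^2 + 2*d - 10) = -d^2 - 11*d + 12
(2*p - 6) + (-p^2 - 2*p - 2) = -p^2 - 8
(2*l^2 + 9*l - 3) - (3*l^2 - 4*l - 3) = -l^2 + 13*l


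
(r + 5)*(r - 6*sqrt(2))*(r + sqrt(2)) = r^3 - 5*sqrt(2)*r^2 + 5*r^2 - 25*sqrt(2)*r - 12*r - 60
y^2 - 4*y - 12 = (y - 6)*(y + 2)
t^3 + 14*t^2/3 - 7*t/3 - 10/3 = (t - 1)*(t + 2/3)*(t + 5)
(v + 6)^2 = v^2 + 12*v + 36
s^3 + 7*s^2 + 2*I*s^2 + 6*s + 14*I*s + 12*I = (s + 1)*(s + 6)*(s + 2*I)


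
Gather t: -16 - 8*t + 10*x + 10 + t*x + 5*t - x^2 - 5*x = t*(x - 3) - x^2 + 5*x - 6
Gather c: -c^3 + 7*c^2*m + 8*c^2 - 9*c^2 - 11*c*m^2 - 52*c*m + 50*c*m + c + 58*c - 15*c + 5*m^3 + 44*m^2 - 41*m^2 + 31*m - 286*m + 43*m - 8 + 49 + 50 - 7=-c^3 + c^2*(7*m - 1) + c*(-11*m^2 - 2*m + 44) + 5*m^3 + 3*m^2 - 212*m + 84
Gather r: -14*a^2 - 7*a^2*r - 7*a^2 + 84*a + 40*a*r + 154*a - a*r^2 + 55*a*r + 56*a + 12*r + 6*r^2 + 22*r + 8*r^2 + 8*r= -21*a^2 + 294*a + r^2*(14 - a) + r*(-7*a^2 + 95*a + 42)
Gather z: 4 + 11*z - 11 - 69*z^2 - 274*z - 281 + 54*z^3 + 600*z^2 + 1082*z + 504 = 54*z^3 + 531*z^2 + 819*z + 216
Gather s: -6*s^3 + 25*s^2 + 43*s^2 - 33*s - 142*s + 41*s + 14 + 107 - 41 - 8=-6*s^3 + 68*s^2 - 134*s + 72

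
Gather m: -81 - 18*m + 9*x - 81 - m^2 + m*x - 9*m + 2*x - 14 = -m^2 + m*(x - 27) + 11*x - 176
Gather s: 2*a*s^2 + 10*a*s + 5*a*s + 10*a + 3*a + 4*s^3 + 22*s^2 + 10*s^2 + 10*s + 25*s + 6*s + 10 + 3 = 13*a + 4*s^3 + s^2*(2*a + 32) + s*(15*a + 41) + 13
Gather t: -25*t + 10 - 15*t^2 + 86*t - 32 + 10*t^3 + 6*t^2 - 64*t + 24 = 10*t^3 - 9*t^2 - 3*t + 2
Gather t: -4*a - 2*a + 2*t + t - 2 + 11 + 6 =-6*a + 3*t + 15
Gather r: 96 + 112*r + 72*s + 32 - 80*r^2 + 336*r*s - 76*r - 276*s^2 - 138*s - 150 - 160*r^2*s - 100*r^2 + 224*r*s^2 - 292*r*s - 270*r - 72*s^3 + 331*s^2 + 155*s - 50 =r^2*(-160*s - 180) + r*(224*s^2 + 44*s - 234) - 72*s^3 + 55*s^2 + 89*s - 72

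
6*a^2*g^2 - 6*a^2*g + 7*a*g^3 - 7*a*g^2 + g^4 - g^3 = g*(a + g)*(6*a + g)*(g - 1)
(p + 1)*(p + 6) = p^2 + 7*p + 6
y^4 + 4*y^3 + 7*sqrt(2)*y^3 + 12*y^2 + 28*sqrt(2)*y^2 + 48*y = y*(y + 4)*(y + sqrt(2))*(y + 6*sqrt(2))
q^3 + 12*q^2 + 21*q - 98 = (q - 2)*(q + 7)^2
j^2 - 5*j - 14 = (j - 7)*(j + 2)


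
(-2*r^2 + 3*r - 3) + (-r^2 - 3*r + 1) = -3*r^2 - 2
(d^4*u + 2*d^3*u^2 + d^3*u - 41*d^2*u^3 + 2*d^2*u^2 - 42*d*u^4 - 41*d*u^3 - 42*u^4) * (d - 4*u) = d^5*u - 2*d^4*u^2 + d^4*u - 49*d^3*u^3 - 2*d^3*u^2 + 122*d^2*u^4 - 49*d^2*u^3 + 168*d*u^5 + 122*d*u^4 + 168*u^5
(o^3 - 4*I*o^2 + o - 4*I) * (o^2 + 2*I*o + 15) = o^5 - 2*I*o^4 + 24*o^3 - 62*I*o^2 + 23*o - 60*I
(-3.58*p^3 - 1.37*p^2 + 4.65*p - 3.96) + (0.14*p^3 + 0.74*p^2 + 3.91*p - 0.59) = -3.44*p^3 - 0.63*p^2 + 8.56*p - 4.55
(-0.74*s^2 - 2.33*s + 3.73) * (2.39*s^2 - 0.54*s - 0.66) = -1.7686*s^4 - 5.1691*s^3 + 10.6613*s^2 - 0.4764*s - 2.4618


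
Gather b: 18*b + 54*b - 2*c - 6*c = 72*b - 8*c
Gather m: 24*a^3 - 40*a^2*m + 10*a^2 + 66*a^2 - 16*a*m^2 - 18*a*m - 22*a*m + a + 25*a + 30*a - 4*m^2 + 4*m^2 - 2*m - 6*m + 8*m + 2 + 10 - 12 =24*a^3 + 76*a^2 - 16*a*m^2 + 56*a + m*(-40*a^2 - 40*a)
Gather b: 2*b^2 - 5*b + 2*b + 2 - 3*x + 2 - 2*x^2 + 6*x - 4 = 2*b^2 - 3*b - 2*x^2 + 3*x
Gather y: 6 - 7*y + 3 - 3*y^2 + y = -3*y^2 - 6*y + 9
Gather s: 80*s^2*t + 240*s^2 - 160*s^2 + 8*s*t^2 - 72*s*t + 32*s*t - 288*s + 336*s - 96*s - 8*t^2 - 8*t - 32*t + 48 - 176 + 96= s^2*(80*t + 80) + s*(8*t^2 - 40*t - 48) - 8*t^2 - 40*t - 32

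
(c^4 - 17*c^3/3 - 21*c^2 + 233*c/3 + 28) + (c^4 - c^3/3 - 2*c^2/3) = 2*c^4 - 6*c^3 - 65*c^2/3 + 233*c/3 + 28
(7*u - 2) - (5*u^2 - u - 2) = -5*u^2 + 8*u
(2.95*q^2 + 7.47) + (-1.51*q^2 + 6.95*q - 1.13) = 1.44*q^2 + 6.95*q + 6.34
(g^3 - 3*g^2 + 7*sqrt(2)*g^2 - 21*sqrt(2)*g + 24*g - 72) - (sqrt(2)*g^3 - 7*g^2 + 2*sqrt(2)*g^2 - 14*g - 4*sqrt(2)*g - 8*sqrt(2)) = -sqrt(2)*g^3 + g^3 + 4*g^2 + 5*sqrt(2)*g^2 - 17*sqrt(2)*g + 38*g - 72 + 8*sqrt(2)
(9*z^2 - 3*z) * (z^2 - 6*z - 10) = 9*z^4 - 57*z^3 - 72*z^2 + 30*z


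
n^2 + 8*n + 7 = (n + 1)*(n + 7)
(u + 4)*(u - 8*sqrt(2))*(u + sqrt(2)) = u^3 - 7*sqrt(2)*u^2 + 4*u^2 - 28*sqrt(2)*u - 16*u - 64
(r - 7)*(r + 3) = r^2 - 4*r - 21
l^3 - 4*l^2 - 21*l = l*(l - 7)*(l + 3)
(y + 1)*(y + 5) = y^2 + 6*y + 5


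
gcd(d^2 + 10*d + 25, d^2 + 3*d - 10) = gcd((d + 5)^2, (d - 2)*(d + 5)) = d + 5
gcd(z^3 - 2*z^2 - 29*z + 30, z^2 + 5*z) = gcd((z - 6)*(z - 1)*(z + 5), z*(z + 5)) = z + 5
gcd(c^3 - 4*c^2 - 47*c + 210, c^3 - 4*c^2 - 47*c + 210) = c^3 - 4*c^2 - 47*c + 210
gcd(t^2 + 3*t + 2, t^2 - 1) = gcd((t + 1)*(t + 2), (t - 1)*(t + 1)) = t + 1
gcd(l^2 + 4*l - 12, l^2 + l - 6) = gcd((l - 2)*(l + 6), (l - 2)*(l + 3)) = l - 2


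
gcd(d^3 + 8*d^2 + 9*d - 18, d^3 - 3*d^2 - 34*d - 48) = d + 3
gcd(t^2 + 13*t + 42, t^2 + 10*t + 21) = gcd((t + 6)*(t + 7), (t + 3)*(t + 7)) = t + 7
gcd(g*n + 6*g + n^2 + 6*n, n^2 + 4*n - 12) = n + 6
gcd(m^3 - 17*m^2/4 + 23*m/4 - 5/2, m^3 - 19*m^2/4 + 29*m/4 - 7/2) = m^2 - 3*m + 2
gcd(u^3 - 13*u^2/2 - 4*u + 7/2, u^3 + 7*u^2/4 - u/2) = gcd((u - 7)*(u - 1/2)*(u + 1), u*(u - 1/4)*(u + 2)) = 1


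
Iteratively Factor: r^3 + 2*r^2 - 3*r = (r - 1)*(r^2 + 3*r) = (r - 1)*(r + 3)*(r)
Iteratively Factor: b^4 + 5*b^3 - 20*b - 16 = (b + 2)*(b^3 + 3*b^2 - 6*b - 8) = (b + 2)*(b + 4)*(b^2 - b - 2) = (b - 2)*(b + 2)*(b + 4)*(b + 1)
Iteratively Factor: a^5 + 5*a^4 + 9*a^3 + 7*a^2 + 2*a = (a + 1)*(a^4 + 4*a^3 + 5*a^2 + 2*a) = (a + 1)^2*(a^3 + 3*a^2 + 2*a) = a*(a + 1)^2*(a^2 + 3*a + 2) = a*(a + 1)^3*(a + 2)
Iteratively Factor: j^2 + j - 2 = (j - 1)*(j + 2)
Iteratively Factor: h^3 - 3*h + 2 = (h - 1)*(h^2 + h - 2) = (h - 1)^2*(h + 2)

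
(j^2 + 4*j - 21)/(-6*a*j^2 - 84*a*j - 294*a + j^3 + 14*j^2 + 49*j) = (3 - j)/(6*a*j + 42*a - j^2 - 7*j)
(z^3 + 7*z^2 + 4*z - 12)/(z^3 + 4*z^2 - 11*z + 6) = (z + 2)/(z - 1)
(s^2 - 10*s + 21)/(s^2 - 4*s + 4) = (s^2 - 10*s + 21)/(s^2 - 4*s + 4)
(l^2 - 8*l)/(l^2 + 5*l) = (l - 8)/(l + 5)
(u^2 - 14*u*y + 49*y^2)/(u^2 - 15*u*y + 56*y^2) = (-u + 7*y)/(-u + 8*y)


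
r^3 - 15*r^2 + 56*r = r*(r - 8)*(r - 7)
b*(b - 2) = b^2 - 2*b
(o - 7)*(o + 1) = o^2 - 6*o - 7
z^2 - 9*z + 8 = (z - 8)*(z - 1)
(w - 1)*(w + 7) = w^2 + 6*w - 7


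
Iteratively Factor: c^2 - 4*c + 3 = (c - 1)*(c - 3)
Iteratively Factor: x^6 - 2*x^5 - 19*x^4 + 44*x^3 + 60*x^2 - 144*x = (x - 3)*(x^5 + x^4 - 16*x^3 - 4*x^2 + 48*x) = (x - 3)*(x + 4)*(x^4 - 3*x^3 - 4*x^2 + 12*x) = (x - 3)^2*(x + 4)*(x^3 - 4*x) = x*(x - 3)^2*(x + 4)*(x^2 - 4) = x*(x - 3)^2*(x - 2)*(x + 4)*(x + 2)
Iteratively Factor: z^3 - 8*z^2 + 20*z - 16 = (z - 2)*(z^2 - 6*z + 8) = (z - 4)*(z - 2)*(z - 2)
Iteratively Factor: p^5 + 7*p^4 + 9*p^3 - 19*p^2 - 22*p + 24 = (p - 1)*(p^4 + 8*p^3 + 17*p^2 - 2*p - 24) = (p - 1)*(p + 3)*(p^3 + 5*p^2 + 2*p - 8) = (p - 1)*(p + 3)*(p + 4)*(p^2 + p - 2) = (p - 1)^2*(p + 3)*(p + 4)*(p + 2)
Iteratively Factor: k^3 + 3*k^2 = (k)*(k^2 + 3*k) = k*(k + 3)*(k)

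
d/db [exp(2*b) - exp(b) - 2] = (2*exp(b) - 1)*exp(b)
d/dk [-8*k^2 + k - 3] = 1 - 16*k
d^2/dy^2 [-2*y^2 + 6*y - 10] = -4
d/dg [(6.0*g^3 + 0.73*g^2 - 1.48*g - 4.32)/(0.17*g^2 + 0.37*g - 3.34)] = (1.02*g^4 + 4.44*g^3 - 59.5983*g^2 - 3.4076*g + 6.5416)/(0.0289*g^4 + 0.1258*g^3 - 0.9987*g^2 - 2.4716*g + 11.1556)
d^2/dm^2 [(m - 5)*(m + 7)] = 2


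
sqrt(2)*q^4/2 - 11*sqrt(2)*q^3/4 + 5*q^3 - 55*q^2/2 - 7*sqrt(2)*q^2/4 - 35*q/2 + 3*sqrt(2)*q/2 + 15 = (q - 6)*(q - 1/2)*(q + 5*sqrt(2))*(sqrt(2)*q/2 + sqrt(2)/2)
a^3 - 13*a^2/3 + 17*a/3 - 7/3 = (a - 7/3)*(a - 1)^2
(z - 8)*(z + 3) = z^2 - 5*z - 24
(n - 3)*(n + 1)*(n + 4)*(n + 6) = n^4 + 8*n^3 + n^2 - 78*n - 72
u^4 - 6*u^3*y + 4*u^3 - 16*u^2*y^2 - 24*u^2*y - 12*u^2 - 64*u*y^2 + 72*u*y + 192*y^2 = (u - 2)*(u + 6)*(u - 8*y)*(u + 2*y)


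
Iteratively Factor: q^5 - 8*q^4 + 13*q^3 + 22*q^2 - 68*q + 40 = (q - 1)*(q^4 - 7*q^3 + 6*q^2 + 28*q - 40) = (q - 1)*(q + 2)*(q^3 - 9*q^2 + 24*q - 20) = (q - 5)*(q - 1)*(q + 2)*(q^2 - 4*q + 4) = (q - 5)*(q - 2)*(q - 1)*(q + 2)*(q - 2)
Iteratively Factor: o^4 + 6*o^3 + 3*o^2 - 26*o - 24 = (o + 1)*(o^3 + 5*o^2 - 2*o - 24) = (o + 1)*(o + 3)*(o^2 + 2*o - 8) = (o + 1)*(o + 3)*(o + 4)*(o - 2)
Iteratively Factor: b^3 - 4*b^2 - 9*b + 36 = (b - 4)*(b^2 - 9) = (b - 4)*(b - 3)*(b + 3)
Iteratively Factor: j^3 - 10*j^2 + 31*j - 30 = (j - 3)*(j^2 - 7*j + 10) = (j - 3)*(j - 2)*(j - 5)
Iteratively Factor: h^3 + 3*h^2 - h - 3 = (h + 3)*(h^2 - 1) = (h + 1)*(h + 3)*(h - 1)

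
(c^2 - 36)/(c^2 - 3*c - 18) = (c + 6)/(c + 3)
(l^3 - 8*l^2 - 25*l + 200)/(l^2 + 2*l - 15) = (l^2 - 13*l + 40)/(l - 3)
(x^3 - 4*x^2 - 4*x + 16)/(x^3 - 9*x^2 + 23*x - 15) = (x^3 - 4*x^2 - 4*x + 16)/(x^3 - 9*x^2 + 23*x - 15)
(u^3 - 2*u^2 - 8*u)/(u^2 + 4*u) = (u^2 - 2*u - 8)/(u + 4)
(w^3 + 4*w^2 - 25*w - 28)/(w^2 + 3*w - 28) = w + 1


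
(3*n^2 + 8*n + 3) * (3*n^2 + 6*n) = 9*n^4 + 42*n^3 + 57*n^2 + 18*n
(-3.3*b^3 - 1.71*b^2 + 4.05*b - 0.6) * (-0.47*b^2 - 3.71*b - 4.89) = 1.551*b^5 + 13.0467*b^4 + 20.5776*b^3 - 6.3816*b^2 - 17.5785*b + 2.934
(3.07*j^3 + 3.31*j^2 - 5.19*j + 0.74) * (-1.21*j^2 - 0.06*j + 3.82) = -3.7147*j^5 - 4.1893*j^4 + 17.8087*j^3 + 12.0602*j^2 - 19.8702*j + 2.8268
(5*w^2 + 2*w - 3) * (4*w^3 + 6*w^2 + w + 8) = 20*w^5 + 38*w^4 + 5*w^3 + 24*w^2 + 13*w - 24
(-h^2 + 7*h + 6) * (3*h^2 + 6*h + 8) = -3*h^4 + 15*h^3 + 52*h^2 + 92*h + 48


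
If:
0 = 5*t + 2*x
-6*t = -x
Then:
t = 0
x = 0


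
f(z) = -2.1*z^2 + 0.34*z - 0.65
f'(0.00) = 0.34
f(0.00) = -0.65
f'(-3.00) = 12.94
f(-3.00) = -20.57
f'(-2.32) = 10.08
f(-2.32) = -12.74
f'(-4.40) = 18.82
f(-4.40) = -42.80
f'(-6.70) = 28.48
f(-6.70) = -97.20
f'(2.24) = -9.07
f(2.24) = -10.43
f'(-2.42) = 10.50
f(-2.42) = -13.77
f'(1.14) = -4.45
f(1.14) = -2.99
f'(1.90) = -7.64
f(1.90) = -7.58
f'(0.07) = 0.05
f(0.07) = -0.64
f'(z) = 0.34 - 4.2*z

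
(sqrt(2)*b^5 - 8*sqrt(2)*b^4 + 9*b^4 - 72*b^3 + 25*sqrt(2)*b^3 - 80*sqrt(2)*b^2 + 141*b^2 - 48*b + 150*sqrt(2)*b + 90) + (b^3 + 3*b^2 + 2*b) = sqrt(2)*b^5 - 8*sqrt(2)*b^4 + 9*b^4 - 71*b^3 + 25*sqrt(2)*b^3 - 80*sqrt(2)*b^2 + 144*b^2 - 46*b + 150*sqrt(2)*b + 90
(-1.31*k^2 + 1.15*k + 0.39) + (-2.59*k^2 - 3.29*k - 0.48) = -3.9*k^2 - 2.14*k - 0.09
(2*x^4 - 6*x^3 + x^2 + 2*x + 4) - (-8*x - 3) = 2*x^4 - 6*x^3 + x^2 + 10*x + 7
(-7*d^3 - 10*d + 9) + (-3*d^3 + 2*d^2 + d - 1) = -10*d^3 + 2*d^2 - 9*d + 8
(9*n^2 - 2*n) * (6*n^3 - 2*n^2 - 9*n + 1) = 54*n^5 - 30*n^4 - 77*n^3 + 27*n^2 - 2*n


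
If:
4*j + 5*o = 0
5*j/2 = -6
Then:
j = -12/5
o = 48/25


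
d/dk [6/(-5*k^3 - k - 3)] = 6*(15*k^2 + 1)/(5*k^3 + k + 3)^2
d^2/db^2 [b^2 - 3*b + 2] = 2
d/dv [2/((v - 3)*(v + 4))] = 2*(-2*v - 1)/(v^4 + 2*v^3 - 23*v^2 - 24*v + 144)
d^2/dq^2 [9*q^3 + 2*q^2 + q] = 54*q + 4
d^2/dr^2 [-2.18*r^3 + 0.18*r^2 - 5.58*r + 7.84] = 0.36 - 13.08*r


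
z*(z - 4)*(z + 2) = z^3 - 2*z^2 - 8*z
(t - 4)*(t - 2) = t^2 - 6*t + 8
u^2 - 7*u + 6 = (u - 6)*(u - 1)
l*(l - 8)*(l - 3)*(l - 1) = l^4 - 12*l^3 + 35*l^2 - 24*l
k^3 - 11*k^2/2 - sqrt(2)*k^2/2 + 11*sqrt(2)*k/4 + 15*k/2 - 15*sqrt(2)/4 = (k - 3)*(k - 5/2)*(k - sqrt(2)/2)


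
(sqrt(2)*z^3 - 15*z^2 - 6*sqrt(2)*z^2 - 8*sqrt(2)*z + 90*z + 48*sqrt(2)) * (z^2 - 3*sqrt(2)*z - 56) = sqrt(2)*z^5 - 21*z^4 - 6*sqrt(2)*z^4 - 19*sqrt(2)*z^3 + 126*z^3 + 114*sqrt(2)*z^2 + 888*z^2 - 5328*z + 448*sqrt(2)*z - 2688*sqrt(2)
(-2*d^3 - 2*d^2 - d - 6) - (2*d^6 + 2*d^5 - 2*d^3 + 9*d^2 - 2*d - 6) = -2*d^6 - 2*d^5 - 11*d^2 + d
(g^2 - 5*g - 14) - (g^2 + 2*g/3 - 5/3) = -17*g/3 - 37/3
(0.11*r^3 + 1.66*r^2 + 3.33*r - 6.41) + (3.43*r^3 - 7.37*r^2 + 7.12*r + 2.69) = 3.54*r^3 - 5.71*r^2 + 10.45*r - 3.72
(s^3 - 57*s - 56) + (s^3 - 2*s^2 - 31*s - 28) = 2*s^3 - 2*s^2 - 88*s - 84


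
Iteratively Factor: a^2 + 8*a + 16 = (a + 4)*(a + 4)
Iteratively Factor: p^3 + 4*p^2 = (p)*(p^2 + 4*p) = p*(p + 4)*(p)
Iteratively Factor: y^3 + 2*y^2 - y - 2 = (y + 2)*(y^2 - 1) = (y + 1)*(y + 2)*(y - 1)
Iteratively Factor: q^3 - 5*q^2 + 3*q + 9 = (q - 3)*(q^2 - 2*q - 3) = (q - 3)*(q + 1)*(q - 3)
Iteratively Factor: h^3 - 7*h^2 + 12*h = (h)*(h^2 - 7*h + 12) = h*(h - 4)*(h - 3)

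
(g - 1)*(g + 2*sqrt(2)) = g^2 - g + 2*sqrt(2)*g - 2*sqrt(2)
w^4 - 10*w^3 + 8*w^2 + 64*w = w*(w - 8)*(w - 4)*(w + 2)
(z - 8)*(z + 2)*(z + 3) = z^3 - 3*z^2 - 34*z - 48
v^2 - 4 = (v - 2)*(v + 2)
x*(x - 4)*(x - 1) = x^3 - 5*x^2 + 4*x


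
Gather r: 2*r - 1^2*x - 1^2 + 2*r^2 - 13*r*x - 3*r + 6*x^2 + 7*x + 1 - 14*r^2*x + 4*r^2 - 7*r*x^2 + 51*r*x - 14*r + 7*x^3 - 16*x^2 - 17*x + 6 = r^2*(6 - 14*x) + r*(-7*x^2 + 38*x - 15) + 7*x^3 - 10*x^2 - 11*x + 6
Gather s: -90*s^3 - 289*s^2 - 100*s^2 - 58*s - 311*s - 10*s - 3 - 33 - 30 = -90*s^3 - 389*s^2 - 379*s - 66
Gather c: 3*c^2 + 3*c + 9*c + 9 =3*c^2 + 12*c + 9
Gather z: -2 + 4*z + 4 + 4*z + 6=8*z + 8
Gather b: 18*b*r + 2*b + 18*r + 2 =b*(18*r + 2) + 18*r + 2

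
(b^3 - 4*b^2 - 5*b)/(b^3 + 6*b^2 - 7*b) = (b^2 - 4*b - 5)/(b^2 + 6*b - 7)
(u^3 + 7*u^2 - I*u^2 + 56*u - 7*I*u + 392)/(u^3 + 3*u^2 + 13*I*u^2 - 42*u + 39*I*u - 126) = (u^2 + u*(7 - 8*I) - 56*I)/(u^2 + u*(3 + 6*I) + 18*I)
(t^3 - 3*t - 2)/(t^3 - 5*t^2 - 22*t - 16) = (t^2 - t - 2)/(t^2 - 6*t - 16)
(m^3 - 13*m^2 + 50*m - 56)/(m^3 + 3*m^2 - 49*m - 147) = (m^2 - 6*m + 8)/(m^2 + 10*m + 21)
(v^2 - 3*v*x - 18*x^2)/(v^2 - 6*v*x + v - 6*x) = (v + 3*x)/(v + 1)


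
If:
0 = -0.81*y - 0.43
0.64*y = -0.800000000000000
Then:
No Solution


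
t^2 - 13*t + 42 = (t - 7)*(t - 6)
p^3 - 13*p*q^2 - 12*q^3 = (p - 4*q)*(p + q)*(p + 3*q)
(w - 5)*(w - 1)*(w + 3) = w^3 - 3*w^2 - 13*w + 15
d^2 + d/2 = d*(d + 1/2)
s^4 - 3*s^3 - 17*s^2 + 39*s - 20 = (s - 5)*(s - 1)^2*(s + 4)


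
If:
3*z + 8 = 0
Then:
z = -8/3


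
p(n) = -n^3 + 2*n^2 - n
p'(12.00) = -385.00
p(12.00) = -1452.00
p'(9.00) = -208.00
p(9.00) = -576.00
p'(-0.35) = -2.77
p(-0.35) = 0.64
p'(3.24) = -19.53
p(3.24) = -16.26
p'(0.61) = 0.32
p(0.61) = -0.09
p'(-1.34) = -11.75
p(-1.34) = 7.34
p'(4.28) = -38.84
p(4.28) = -46.05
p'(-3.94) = -63.33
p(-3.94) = 96.15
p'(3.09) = -17.28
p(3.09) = -13.50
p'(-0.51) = -3.82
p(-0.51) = 1.16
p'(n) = -3*n^2 + 4*n - 1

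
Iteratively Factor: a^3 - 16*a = (a)*(a^2 - 16) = a*(a - 4)*(a + 4)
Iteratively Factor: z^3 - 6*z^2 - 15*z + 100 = (z - 5)*(z^2 - z - 20) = (z - 5)^2*(z + 4)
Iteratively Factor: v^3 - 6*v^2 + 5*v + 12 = (v + 1)*(v^2 - 7*v + 12) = (v - 3)*(v + 1)*(v - 4)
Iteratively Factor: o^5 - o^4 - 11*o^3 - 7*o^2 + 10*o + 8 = (o + 2)*(o^4 - 3*o^3 - 5*o^2 + 3*o + 4) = (o + 1)*(o + 2)*(o^3 - 4*o^2 - o + 4) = (o - 1)*(o + 1)*(o + 2)*(o^2 - 3*o - 4) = (o - 1)*(o + 1)^2*(o + 2)*(o - 4)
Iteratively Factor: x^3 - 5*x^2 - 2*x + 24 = (x + 2)*(x^2 - 7*x + 12) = (x - 3)*(x + 2)*(x - 4)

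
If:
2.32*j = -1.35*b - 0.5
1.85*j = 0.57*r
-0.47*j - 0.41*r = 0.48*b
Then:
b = -0.68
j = 0.18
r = 0.59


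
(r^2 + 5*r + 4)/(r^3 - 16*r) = (r + 1)/(r*(r - 4))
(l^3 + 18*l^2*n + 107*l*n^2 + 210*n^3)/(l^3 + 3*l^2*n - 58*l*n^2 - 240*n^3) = (l + 7*n)/(l - 8*n)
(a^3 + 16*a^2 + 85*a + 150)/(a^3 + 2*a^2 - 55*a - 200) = (a + 6)/(a - 8)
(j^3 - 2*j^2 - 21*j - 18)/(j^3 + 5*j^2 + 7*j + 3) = (j - 6)/(j + 1)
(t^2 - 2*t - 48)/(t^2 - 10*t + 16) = (t + 6)/(t - 2)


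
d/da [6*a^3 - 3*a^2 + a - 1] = 18*a^2 - 6*a + 1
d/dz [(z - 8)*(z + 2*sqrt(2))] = 2*z - 8 + 2*sqrt(2)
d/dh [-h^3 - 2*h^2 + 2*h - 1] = -3*h^2 - 4*h + 2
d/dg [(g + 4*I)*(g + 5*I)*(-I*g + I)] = -3*I*g^2 + 2*g*(9 + I) - 9 + 20*I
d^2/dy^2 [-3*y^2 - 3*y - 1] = -6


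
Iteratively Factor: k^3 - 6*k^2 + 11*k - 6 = (k - 2)*(k^2 - 4*k + 3) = (k - 3)*(k - 2)*(k - 1)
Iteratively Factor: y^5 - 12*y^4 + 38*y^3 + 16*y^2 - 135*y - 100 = (y - 5)*(y^4 - 7*y^3 + 3*y^2 + 31*y + 20) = (y - 5)*(y + 1)*(y^3 - 8*y^2 + 11*y + 20) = (y - 5)*(y + 1)^2*(y^2 - 9*y + 20) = (y - 5)*(y - 4)*(y + 1)^2*(y - 5)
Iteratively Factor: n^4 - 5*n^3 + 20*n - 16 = (n + 2)*(n^3 - 7*n^2 + 14*n - 8) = (n - 1)*(n + 2)*(n^2 - 6*n + 8) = (n - 4)*(n - 1)*(n + 2)*(n - 2)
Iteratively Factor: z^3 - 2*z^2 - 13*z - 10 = (z + 2)*(z^2 - 4*z - 5) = (z - 5)*(z + 2)*(z + 1)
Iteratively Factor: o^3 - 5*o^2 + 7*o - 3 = (o - 1)*(o^2 - 4*o + 3) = (o - 1)^2*(o - 3)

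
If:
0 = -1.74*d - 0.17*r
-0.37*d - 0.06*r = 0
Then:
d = 0.00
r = 0.00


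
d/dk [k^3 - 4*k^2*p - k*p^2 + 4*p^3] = 3*k^2 - 8*k*p - p^2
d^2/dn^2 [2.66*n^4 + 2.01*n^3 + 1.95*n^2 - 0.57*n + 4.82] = 31.92*n^2 + 12.06*n + 3.9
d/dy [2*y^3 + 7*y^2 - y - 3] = 6*y^2 + 14*y - 1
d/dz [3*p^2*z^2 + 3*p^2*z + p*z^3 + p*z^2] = p*(6*p*z + 3*p + 3*z^2 + 2*z)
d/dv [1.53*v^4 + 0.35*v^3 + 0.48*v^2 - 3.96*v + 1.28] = 6.12*v^3 + 1.05*v^2 + 0.96*v - 3.96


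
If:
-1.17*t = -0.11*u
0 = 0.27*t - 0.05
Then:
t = 0.19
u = 1.97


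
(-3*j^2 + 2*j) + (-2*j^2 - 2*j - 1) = -5*j^2 - 1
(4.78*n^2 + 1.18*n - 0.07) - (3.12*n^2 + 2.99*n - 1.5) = 1.66*n^2 - 1.81*n + 1.43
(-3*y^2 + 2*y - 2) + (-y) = -3*y^2 + y - 2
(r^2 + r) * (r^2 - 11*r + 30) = r^4 - 10*r^3 + 19*r^2 + 30*r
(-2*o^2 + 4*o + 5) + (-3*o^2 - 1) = -5*o^2 + 4*o + 4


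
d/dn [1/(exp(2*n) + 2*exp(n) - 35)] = -2*(exp(n) + 1)*exp(n)/(exp(2*n) + 2*exp(n) - 35)^2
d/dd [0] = 0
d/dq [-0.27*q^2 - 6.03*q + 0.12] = -0.54*q - 6.03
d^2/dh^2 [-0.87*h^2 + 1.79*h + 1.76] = -1.74000000000000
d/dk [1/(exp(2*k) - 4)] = -2*exp(2*k)/(exp(2*k) - 4)^2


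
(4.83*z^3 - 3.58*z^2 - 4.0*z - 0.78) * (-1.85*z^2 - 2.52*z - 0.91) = -8.9355*z^5 - 5.5486*z^4 + 12.0263*z^3 + 14.7808*z^2 + 5.6056*z + 0.7098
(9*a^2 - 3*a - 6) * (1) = 9*a^2 - 3*a - 6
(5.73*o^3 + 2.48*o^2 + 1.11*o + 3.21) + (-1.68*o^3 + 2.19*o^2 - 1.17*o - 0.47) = 4.05*o^3 + 4.67*o^2 - 0.0599999999999998*o + 2.74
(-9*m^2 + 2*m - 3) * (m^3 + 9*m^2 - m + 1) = -9*m^5 - 79*m^4 + 24*m^3 - 38*m^2 + 5*m - 3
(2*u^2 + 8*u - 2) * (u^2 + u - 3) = 2*u^4 + 10*u^3 - 26*u + 6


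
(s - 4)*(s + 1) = s^2 - 3*s - 4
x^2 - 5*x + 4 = (x - 4)*(x - 1)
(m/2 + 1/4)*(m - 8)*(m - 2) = m^3/2 - 19*m^2/4 + 11*m/2 + 4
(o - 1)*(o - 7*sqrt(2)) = o^2 - 7*sqrt(2)*o - o + 7*sqrt(2)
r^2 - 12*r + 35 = (r - 7)*(r - 5)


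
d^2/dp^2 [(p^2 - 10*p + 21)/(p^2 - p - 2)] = 6*(-3*p^3 + 23*p^2 - 41*p + 29)/(p^6 - 3*p^5 - 3*p^4 + 11*p^3 + 6*p^2 - 12*p - 8)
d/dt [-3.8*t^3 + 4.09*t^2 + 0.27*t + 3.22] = -11.4*t^2 + 8.18*t + 0.27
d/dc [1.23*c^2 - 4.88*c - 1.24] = 2.46*c - 4.88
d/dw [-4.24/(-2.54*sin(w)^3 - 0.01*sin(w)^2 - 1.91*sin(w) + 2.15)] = (-0.0848*sin(w) + 16.1544*cos(2*w) - 24.2528)*cos(w)/(2.54*sin(w)^3 + 0.01*sin(w)^2 + 1.91*sin(w) - 2.15)^2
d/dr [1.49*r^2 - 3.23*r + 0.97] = 2.98*r - 3.23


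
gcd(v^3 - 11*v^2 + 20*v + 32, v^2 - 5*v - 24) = v - 8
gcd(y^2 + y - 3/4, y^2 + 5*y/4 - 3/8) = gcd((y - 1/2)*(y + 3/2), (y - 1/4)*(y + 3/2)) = y + 3/2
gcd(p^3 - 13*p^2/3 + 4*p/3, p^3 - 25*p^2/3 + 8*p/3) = p^2 - p/3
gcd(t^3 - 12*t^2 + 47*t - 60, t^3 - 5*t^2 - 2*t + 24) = t^2 - 7*t + 12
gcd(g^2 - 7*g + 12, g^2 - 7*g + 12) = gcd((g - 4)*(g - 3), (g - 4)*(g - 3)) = g^2 - 7*g + 12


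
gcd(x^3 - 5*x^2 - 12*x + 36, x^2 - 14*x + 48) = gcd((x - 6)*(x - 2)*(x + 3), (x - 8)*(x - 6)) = x - 6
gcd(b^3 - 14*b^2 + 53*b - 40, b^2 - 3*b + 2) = b - 1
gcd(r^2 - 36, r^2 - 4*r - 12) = r - 6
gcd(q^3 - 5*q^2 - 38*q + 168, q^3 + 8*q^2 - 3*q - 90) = q + 6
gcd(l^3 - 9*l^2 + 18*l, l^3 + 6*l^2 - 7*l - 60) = l - 3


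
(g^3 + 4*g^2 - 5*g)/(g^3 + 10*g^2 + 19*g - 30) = g/(g + 6)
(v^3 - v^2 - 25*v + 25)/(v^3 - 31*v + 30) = (v + 5)/(v + 6)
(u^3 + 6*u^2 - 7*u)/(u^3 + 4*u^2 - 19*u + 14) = u/(u - 2)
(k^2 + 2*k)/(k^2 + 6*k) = (k + 2)/(k + 6)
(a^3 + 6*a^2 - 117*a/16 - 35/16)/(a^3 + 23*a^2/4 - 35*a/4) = (a + 1/4)/a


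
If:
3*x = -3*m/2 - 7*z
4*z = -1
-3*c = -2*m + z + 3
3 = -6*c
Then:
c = -1/2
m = 5/8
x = 13/48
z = -1/4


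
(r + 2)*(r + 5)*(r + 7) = r^3 + 14*r^2 + 59*r + 70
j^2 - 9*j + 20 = (j - 5)*(j - 4)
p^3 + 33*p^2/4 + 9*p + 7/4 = (p + 1/4)*(p + 1)*(p + 7)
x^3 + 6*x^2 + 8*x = x*(x + 2)*(x + 4)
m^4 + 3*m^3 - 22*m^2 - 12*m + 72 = (m - 3)*(m - 2)*(m + 2)*(m + 6)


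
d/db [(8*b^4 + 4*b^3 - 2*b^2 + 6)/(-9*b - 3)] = 2*(-36*b^4 - 28*b^3 - 3*b^2 + 2*b + 9)/(3*(9*b^2 + 6*b + 1))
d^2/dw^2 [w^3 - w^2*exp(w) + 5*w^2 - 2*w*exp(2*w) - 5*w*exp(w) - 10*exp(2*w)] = -w^2*exp(w) - 8*w*exp(2*w) - 9*w*exp(w) + 6*w - 48*exp(2*w) - 12*exp(w) + 10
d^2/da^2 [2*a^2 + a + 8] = 4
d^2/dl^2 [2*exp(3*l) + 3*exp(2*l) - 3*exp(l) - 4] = (18*exp(2*l) + 12*exp(l) - 3)*exp(l)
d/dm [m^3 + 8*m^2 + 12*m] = 3*m^2 + 16*m + 12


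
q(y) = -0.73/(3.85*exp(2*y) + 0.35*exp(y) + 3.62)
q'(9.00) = 0.00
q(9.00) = 0.00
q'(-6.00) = 0.00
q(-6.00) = -0.20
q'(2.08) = 0.01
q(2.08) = -0.00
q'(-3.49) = 0.00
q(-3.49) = -0.20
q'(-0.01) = 0.10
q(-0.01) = -0.09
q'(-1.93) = 0.01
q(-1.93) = -0.19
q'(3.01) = 0.00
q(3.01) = -0.00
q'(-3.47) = 0.00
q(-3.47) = -0.20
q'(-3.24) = 0.00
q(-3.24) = -0.20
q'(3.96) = 0.00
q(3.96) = -0.00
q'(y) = -0.73*(-7.7*exp(2*y) - 0.35*exp(y))/(3.85*exp(2*y) + 0.35*exp(y) + 3.62)^2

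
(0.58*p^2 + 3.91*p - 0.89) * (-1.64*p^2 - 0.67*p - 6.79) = -0.9512*p^4 - 6.801*p^3 - 5.0983*p^2 - 25.9526*p + 6.0431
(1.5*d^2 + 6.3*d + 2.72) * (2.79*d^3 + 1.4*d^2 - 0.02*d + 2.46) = 4.185*d^5 + 19.677*d^4 + 16.3788*d^3 + 7.372*d^2 + 15.4436*d + 6.6912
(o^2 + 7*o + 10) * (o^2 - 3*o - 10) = o^4 + 4*o^3 - 21*o^2 - 100*o - 100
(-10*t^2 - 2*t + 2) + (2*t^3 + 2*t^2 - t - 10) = 2*t^3 - 8*t^2 - 3*t - 8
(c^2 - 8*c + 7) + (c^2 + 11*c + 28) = 2*c^2 + 3*c + 35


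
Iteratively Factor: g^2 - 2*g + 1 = (g - 1)*(g - 1)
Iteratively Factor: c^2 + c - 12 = (c + 4)*(c - 3)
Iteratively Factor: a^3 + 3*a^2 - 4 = (a + 2)*(a^2 + a - 2) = (a - 1)*(a + 2)*(a + 2)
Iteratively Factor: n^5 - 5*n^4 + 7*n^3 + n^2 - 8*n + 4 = (n - 1)*(n^4 - 4*n^3 + 3*n^2 + 4*n - 4) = (n - 1)*(n + 1)*(n^3 - 5*n^2 + 8*n - 4) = (n - 2)*(n - 1)*(n + 1)*(n^2 - 3*n + 2) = (n - 2)^2*(n - 1)*(n + 1)*(n - 1)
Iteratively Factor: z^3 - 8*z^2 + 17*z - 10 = (z - 2)*(z^2 - 6*z + 5) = (z - 2)*(z - 1)*(z - 5)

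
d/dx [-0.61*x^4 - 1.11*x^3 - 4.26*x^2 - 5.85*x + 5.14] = -2.44*x^3 - 3.33*x^2 - 8.52*x - 5.85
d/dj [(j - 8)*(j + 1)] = 2*j - 7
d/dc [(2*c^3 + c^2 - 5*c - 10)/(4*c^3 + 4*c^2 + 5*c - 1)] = (4*c^4 + 60*c^3 + 139*c^2 + 78*c + 55)/(16*c^6 + 32*c^5 + 56*c^4 + 32*c^3 + 17*c^2 - 10*c + 1)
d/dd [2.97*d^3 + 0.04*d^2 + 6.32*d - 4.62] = 8.91*d^2 + 0.08*d + 6.32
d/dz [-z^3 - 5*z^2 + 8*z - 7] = -3*z^2 - 10*z + 8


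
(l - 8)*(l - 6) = l^2 - 14*l + 48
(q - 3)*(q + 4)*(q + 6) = q^3 + 7*q^2 - 6*q - 72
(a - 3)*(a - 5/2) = a^2 - 11*a/2 + 15/2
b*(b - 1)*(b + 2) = b^3 + b^2 - 2*b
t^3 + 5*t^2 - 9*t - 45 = (t - 3)*(t + 3)*(t + 5)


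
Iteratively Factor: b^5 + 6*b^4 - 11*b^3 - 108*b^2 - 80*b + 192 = (b + 4)*(b^4 + 2*b^3 - 19*b^2 - 32*b + 48) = (b - 4)*(b + 4)*(b^3 + 6*b^2 + 5*b - 12) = (b - 4)*(b - 1)*(b + 4)*(b^2 + 7*b + 12) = (b - 4)*(b - 1)*(b + 3)*(b + 4)*(b + 4)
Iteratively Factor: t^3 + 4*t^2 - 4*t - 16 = (t + 4)*(t^2 - 4) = (t - 2)*(t + 4)*(t + 2)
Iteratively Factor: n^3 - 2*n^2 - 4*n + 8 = (n + 2)*(n^2 - 4*n + 4) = (n - 2)*(n + 2)*(n - 2)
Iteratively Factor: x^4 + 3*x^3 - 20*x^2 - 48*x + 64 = (x - 1)*(x^3 + 4*x^2 - 16*x - 64) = (x - 4)*(x - 1)*(x^2 + 8*x + 16) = (x - 4)*(x - 1)*(x + 4)*(x + 4)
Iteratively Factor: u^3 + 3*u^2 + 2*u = (u + 1)*(u^2 + 2*u) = u*(u + 1)*(u + 2)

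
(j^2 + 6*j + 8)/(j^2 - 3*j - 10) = (j + 4)/(j - 5)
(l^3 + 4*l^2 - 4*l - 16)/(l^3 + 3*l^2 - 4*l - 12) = (l + 4)/(l + 3)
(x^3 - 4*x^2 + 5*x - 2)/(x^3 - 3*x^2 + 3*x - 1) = (x - 2)/(x - 1)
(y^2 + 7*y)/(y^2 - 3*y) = (y + 7)/(y - 3)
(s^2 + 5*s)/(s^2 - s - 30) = s/(s - 6)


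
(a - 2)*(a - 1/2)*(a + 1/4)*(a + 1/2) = a^4 - 7*a^3/4 - 3*a^2/4 + 7*a/16 + 1/8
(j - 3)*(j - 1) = j^2 - 4*j + 3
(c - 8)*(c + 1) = c^2 - 7*c - 8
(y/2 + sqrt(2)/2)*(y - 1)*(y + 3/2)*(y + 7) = y^4/2 + sqrt(2)*y^3/2 + 15*y^3/4 + y^2 + 15*sqrt(2)*y^2/4 - 21*y/4 + sqrt(2)*y - 21*sqrt(2)/4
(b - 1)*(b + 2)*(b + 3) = b^3 + 4*b^2 + b - 6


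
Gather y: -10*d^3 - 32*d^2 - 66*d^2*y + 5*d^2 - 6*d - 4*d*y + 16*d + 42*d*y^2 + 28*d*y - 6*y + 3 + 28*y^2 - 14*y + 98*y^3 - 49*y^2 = -10*d^3 - 27*d^2 + 10*d + 98*y^3 + y^2*(42*d - 21) + y*(-66*d^2 + 24*d - 20) + 3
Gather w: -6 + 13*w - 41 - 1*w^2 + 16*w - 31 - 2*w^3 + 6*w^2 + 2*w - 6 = -2*w^3 + 5*w^2 + 31*w - 84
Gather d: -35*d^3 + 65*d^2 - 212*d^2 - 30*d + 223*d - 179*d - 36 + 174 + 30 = -35*d^3 - 147*d^2 + 14*d + 168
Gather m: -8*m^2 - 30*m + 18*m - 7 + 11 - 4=-8*m^2 - 12*m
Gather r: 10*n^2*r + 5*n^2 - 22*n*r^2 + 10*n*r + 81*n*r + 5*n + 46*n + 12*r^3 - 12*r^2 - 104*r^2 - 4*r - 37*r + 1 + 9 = 5*n^2 + 51*n + 12*r^3 + r^2*(-22*n - 116) + r*(10*n^2 + 91*n - 41) + 10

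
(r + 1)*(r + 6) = r^2 + 7*r + 6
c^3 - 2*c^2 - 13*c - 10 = (c - 5)*(c + 1)*(c + 2)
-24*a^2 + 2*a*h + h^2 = (-4*a + h)*(6*a + h)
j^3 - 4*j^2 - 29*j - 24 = (j - 8)*(j + 1)*(j + 3)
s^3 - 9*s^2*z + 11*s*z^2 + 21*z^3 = (s - 7*z)*(s - 3*z)*(s + z)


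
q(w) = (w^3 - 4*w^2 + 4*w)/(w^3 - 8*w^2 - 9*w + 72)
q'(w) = (-3*w^2 + 16*w + 9)*(w^3 - 4*w^2 + 4*w)/(w^3 - 8*w^2 - 9*w + 72)^2 + (3*w^2 - 8*w + 4)/(w^3 - 8*w^2 - 9*w + 72)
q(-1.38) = -0.24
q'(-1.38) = 0.38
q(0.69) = 0.02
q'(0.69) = 0.00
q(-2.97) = -37.34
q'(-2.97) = 1262.59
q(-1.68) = -0.38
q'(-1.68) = 0.60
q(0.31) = 0.01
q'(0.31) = 0.03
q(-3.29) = 4.47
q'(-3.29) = 13.47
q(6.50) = -2.64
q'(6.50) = -2.31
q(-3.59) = 2.49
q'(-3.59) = 3.23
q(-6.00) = 1.02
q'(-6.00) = 0.10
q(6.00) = -1.78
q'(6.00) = -1.28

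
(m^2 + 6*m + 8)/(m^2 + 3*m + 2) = (m + 4)/(m + 1)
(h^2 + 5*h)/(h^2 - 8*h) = (h + 5)/(h - 8)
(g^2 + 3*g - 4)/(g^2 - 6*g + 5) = (g + 4)/(g - 5)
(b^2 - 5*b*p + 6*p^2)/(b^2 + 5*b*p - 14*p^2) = (b - 3*p)/(b + 7*p)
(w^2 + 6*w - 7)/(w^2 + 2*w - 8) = (w^2 + 6*w - 7)/(w^2 + 2*w - 8)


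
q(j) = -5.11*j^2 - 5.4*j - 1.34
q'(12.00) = -128.04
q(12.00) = -801.98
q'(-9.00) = 86.58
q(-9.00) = -366.65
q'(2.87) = -34.73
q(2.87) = -58.93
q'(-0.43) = -1.01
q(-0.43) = 0.04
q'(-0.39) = -1.41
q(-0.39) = -0.01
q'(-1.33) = 8.19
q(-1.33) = -3.20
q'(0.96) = -15.21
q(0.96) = -11.23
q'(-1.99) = 14.94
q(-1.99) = -10.83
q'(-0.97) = 4.51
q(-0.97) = -0.91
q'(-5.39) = 49.69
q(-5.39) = -120.69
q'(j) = -10.22*j - 5.4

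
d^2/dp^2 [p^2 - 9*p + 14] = 2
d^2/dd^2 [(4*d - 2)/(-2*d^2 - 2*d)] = 2*(-2*d^3 + 3*d^2 + 3*d + 1)/(d^3*(d^3 + 3*d^2 + 3*d + 1))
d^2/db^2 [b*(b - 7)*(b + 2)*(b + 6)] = 12*b^2 + 6*b - 88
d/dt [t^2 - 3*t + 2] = 2*t - 3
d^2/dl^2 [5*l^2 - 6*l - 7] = 10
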